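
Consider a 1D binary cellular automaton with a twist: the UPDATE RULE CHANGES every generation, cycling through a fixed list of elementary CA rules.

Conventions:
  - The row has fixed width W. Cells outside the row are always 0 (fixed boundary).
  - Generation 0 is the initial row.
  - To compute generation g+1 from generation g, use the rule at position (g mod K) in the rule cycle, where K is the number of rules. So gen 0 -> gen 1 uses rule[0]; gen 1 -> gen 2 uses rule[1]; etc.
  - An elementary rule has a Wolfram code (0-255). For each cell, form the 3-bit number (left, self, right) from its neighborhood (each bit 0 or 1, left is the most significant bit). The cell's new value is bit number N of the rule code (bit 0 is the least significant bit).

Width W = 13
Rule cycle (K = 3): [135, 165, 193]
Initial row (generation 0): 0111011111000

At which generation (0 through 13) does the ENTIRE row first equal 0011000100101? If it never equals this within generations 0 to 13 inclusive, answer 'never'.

Gen 0: 0111011111000
Gen 1 (rule 135): 1010001110011
Gen 2 (rule 165): 1110100100000
Gen 3 (rule 193): 0110000001111
Gen 4 (rule 135): 1000111110110
Gen 5 (rule 165): 1010011101000
Gen 6 (rule 193): 0000001100011
Gen 7 (rule 135): 1111110001100
Gen 8 (rule 165): 0111100100001
Gen 9 (rule 193): 0011100001100
Gen 10 (rule 135): 1101001110001
Gen 11 (rule 165): 0011000100101
Gen 12 (rule 193): 1001010000000
Gen 13 (rule 135): 1011010111111

Answer: 11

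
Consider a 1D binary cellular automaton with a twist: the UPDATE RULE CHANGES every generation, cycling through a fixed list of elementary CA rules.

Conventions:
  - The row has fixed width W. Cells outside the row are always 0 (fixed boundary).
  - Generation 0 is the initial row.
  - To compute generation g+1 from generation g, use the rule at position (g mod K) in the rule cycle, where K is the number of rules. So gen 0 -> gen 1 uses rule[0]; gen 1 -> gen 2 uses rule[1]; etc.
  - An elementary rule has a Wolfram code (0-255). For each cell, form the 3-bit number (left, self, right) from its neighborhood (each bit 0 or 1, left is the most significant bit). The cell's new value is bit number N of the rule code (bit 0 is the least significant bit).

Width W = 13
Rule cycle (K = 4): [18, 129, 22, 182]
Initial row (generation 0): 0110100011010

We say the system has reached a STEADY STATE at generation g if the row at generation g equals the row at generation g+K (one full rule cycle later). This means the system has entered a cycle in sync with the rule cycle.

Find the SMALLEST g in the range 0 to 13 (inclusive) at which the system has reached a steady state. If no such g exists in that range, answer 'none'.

Answer: 5

Derivation:
Gen 0: 0110100011010
Gen 1 (rule 18): 1000010100001
Gen 2 (rule 129): 0011000001100
Gen 3 (rule 22): 0100100010010
Gen 4 (rule 182): 1111110111111
Gen 5 (rule 18): 0000000000000
Gen 6 (rule 129): 1111111111111
Gen 7 (rule 22): 0000000000000
Gen 8 (rule 182): 0000000000000
Gen 9 (rule 18): 0000000000000
Gen 10 (rule 129): 1111111111111
Gen 11 (rule 22): 0000000000000
Gen 12 (rule 182): 0000000000000
Gen 13 (rule 18): 0000000000000
Gen 14 (rule 129): 1111111111111
Gen 15 (rule 22): 0000000000000
Gen 16 (rule 182): 0000000000000
Gen 17 (rule 18): 0000000000000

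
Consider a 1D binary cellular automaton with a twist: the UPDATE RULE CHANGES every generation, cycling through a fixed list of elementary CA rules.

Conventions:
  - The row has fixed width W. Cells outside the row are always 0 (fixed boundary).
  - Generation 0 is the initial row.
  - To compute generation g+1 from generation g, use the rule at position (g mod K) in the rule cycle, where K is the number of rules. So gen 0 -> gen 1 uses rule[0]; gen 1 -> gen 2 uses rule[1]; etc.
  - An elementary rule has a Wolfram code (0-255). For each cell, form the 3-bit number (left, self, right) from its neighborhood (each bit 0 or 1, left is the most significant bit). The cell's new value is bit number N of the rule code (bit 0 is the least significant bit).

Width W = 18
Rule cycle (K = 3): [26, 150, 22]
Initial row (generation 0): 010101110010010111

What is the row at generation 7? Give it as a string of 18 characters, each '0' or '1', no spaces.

Answer: 100010001000100000

Derivation:
Gen 0: 010101110010010111
Gen 1 (rule 26): 100001001101100100
Gen 2 (rule 150): 110011110000011110
Gen 3 (rule 22): 001100001000100001
Gen 4 (rule 26): 011010010101010010
Gen 5 (rule 150): 100011110101011111
Gen 6 (rule 22): 110100000101000000
Gen 7 (rule 26): 100010001000100000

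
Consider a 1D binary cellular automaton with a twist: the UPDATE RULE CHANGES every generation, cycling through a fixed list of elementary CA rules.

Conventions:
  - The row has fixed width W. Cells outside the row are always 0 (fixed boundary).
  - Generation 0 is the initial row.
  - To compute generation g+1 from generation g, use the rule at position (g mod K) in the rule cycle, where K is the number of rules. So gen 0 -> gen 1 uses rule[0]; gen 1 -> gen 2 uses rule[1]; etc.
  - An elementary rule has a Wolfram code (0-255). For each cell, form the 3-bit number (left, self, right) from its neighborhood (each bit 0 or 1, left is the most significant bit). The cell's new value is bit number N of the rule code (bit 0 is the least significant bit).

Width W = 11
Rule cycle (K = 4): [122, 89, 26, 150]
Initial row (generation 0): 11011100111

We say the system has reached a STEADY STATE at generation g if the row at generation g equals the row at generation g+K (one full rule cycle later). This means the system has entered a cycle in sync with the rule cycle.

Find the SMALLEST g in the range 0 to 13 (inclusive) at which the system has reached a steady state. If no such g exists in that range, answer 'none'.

Gen 0: 11011100111
Gen 1 (rule 122): 11110111101
Gen 2 (rule 89): 10010100100
Gen 3 (rule 26): 01100011010
Gen 4 (rule 150): 10010100011
Gen 5 (rule 122): 01101010111
Gen 6 (rule 89): 01100000101
Gen 7 (rule 26): 11010001000
Gen 8 (rule 150): 00011011100
Gen 9 (rule 122): 00111110110
Gen 10 (rule 89): 10100010111
Gen 11 (rule 26): 00010100100
Gen 12 (rule 150): 00110111110
Gen 13 (rule 122): 01111100011
Gen 14 (rule 89): 01000111011
Gen 15 (rule 26): 10101100010
Gen 16 (rule 150): 10100010111
Gen 17 (rule 122): 01010101101

Answer: none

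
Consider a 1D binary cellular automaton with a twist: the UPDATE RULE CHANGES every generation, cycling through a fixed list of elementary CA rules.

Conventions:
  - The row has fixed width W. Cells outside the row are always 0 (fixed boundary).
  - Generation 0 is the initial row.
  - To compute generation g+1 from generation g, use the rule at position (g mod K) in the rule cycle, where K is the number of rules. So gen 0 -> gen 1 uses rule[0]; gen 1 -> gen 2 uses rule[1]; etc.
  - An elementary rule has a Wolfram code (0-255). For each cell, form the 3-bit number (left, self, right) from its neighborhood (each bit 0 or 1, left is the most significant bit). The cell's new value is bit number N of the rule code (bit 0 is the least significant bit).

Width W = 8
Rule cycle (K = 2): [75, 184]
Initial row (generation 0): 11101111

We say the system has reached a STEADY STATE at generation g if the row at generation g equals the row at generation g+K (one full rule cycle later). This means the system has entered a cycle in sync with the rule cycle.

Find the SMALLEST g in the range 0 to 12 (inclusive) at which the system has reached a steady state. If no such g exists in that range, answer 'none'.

Gen 0: 11101111
Gen 1 (rule 75): 10101001
Gen 2 (rule 184): 01010100
Gen 3 (rule 75): 10000001
Gen 4 (rule 184): 01000000
Gen 5 (rule 75): 10011111
Gen 6 (rule 184): 01011110
Gen 7 (rule 75): 10010010
Gen 8 (rule 184): 01001001
Gen 9 (rule 75): 10010010
Gen 10 (rule 184): 01001001
Gen 11 (rule 75): 10010010
Gen 12 (rule 184): 01001001
Gen 13 (rule 75): 10010010
Gen 14 (rule 184): 01001001

Answer: 7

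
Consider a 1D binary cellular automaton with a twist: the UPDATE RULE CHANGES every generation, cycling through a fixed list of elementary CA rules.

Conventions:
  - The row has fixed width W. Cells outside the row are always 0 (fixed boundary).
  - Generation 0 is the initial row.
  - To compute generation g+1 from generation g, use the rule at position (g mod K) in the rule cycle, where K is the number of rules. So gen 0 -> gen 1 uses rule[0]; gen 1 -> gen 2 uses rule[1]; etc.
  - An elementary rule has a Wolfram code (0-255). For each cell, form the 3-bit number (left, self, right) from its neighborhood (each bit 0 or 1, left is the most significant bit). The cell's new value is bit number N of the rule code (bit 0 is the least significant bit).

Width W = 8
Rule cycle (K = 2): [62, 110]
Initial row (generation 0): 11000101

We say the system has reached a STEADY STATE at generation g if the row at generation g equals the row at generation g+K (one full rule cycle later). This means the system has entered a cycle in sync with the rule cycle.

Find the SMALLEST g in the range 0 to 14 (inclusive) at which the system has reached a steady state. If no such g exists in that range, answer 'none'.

Gen 0: 11000101
Gen 1 (rule 62): 10101111
Gen 2 (rule 110): 11111001
Gen 3 (rule 62): 10000111
Gen 4 (rule 110): 10001101
Gen 5 (rule 62): 11011011
Gen 6 (rule 110): 11111111
Gen 7 (rule 62): 10000000
Gen 8 (rule 110): 10000000
Gen 9 (rule 62): 11000000
Gen 10 (rule 110): 11000000
Gen 11 (rule 62): 10100000
Gen 12 (rule 110): 11100000
Gen 13 (rule 62): 10010000
Gen 14 (rule 110): 10110000
Gen 15 (rule 62): 11101000
Gen 16 (rule 110): 10111000

Answer: none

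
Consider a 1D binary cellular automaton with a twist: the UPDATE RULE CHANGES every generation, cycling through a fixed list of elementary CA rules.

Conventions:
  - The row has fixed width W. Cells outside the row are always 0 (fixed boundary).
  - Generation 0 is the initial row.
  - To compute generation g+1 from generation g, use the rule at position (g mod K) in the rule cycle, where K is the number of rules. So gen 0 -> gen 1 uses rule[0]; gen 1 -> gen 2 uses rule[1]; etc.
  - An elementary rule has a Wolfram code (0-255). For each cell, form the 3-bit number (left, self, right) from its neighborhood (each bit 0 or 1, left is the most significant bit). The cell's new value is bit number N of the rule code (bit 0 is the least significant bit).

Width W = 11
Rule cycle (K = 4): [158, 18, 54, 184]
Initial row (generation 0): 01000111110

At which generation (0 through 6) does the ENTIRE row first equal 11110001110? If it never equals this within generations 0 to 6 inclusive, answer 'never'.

Gen 0: 01000111110
Gen 1 (rule 158): 11101111101
Gen 2 (rule 18): 00000000000
Gen 3 (rule 54): 00000000000
Gen 4 (rule 184): 00000000000
Gen 5 (rule 158): 00000000000
Gen 6 (rule 18): 00000000000

Answer: never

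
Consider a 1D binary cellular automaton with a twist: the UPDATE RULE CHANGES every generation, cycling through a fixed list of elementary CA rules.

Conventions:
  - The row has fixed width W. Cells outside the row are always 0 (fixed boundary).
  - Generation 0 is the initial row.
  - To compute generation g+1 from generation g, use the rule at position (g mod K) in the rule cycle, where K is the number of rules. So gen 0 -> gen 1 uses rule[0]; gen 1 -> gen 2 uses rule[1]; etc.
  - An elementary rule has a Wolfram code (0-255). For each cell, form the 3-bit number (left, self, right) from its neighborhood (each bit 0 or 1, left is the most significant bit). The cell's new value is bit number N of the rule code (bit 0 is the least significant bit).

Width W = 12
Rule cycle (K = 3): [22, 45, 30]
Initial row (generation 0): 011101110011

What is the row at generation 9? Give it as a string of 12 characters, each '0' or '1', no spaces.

Gen 0: 011101110011
Gen 1 (rule 22): 100000001100
Gen 2 (rule 45): 101111101001
Gen 3 (rule 30): 101000001111
Gen 4 (rule 22): 101100010000
Gen 5 (rule 45): 111001010111
Gen 6 (rule 30): 100111010100
Gen 7 (rule 22): 111000010110
Gen 8 (rule 45): 100011011100
Gen 9 (rule 30): 110110010010

Answer: 110110010010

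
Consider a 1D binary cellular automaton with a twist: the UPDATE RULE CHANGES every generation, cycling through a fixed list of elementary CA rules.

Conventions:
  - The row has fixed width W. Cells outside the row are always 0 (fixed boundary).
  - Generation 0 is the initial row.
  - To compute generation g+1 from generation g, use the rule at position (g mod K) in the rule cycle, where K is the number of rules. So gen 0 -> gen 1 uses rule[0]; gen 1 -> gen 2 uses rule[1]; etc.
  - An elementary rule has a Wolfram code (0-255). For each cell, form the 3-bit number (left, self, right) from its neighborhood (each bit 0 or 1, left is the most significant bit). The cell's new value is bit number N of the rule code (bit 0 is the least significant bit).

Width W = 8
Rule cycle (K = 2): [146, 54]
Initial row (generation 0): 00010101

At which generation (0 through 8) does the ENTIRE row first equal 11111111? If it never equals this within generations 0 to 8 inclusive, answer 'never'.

Answer: 8

Derivation:
Gen 0: 00010101
Gen 1 (rule 146): 00100000
Gen 2 (rule 54): 01110000
Gen 3 (rule 146): 10101000
Gen 4 (rule 54): 11111100
Gen 5 (rule 146): 01111010
Gen 6 (rule 54): 10000111
Gen 7 (rule 146): 01001010
Gen 8 (rule 54): 11111111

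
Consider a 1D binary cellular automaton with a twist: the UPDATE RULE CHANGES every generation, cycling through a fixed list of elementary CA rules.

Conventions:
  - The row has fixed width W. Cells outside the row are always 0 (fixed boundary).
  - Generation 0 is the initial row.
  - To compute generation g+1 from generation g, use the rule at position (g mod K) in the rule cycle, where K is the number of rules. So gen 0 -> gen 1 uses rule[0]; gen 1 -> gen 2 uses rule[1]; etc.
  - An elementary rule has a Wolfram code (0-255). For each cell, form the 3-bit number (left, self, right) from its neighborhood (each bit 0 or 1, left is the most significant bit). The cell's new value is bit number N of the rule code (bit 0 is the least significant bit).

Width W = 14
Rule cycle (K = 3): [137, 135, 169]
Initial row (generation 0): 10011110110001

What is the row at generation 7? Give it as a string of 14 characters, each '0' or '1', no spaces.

Gen 0: 10011110110001
Gen 1 (rule 137): 00011100100100
Gen 2 (rule 135): 11101001101101
Gen 3 (rule 169): 11010001011010
Gen 4 (rule 137): 10000100010000
Gen 5 (rule 135): 10111101110111
Gen 6 (rule 169): 01111011101110
Gen 7 (rule 137): 01110011001100

Answer: 01110011001100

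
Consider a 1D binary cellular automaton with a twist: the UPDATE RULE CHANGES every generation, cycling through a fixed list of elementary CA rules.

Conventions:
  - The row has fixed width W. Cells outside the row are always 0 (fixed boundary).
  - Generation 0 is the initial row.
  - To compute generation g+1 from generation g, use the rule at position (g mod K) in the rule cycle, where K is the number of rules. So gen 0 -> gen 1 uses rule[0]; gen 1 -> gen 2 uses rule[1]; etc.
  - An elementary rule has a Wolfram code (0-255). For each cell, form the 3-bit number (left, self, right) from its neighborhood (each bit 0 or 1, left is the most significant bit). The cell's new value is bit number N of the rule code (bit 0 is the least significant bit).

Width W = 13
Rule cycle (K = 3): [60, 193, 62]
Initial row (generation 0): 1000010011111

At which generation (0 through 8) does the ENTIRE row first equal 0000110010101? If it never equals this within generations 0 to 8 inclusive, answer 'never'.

Answer: never

Derivation:
Gen 0: 1000010011111
Gen 1 (rule 60): 1100011010000
Gen 2 (rule 193): 0101001000111
Gen 3 (rule 62): 1111111101100
Gen 4 (rule 60): 1000000011010
Gen 5 (rule 193): 0011111001000
Gen 6 (rule 62): 0110000111100
Gen 7 (rule 60): 0101000100010
Gen 8 (rule 193): 0000010001000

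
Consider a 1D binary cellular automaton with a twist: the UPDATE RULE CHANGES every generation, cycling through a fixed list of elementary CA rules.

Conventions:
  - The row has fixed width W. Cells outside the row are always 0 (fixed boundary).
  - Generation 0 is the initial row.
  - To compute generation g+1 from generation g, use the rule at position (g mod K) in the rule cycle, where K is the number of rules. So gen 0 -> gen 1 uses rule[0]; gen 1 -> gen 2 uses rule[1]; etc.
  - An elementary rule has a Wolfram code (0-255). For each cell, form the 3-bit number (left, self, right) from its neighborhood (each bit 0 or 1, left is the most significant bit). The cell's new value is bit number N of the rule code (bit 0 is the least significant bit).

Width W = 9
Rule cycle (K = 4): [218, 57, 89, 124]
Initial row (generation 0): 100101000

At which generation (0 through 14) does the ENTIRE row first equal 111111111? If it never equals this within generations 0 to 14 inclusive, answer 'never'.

Answer: 13

Derivation:
Gen 0: 100101000
Gen 1 (rule 218): 011000100
Gen 2 (rule 57): 010110011
Gen 3 (rule 89): 000111011
Gen 4 (rule 124): 000101111
Gen 5 (rule 218): 001001111
Gen 6 (rule 57): 100101000
Gen 7 (rule 89): 010000111
Gen 8 (rule 124): 011000101
Gen 9 (rule 218): 111101000
Gen 10 (rule 57): 100010111
Gen 11 (rule 89): 011000101
Gen 12 (rule 124): 011100111
Gen 13 (rule 218): 111111111
Gen 14 (rule 57): 100000000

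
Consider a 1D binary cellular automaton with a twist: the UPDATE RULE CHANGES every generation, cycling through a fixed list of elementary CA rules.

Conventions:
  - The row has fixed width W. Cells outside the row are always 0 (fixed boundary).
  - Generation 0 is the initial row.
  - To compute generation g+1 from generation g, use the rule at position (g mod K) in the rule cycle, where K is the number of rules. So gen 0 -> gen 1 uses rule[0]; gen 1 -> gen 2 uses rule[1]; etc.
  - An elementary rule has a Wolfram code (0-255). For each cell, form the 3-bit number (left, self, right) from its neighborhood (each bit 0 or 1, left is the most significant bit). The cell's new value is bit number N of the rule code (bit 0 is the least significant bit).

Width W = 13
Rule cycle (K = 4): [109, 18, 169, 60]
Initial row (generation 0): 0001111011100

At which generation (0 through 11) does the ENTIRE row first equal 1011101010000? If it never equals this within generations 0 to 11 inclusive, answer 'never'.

Gen 0: 0001111011100
Gen 1 (rule 109): 1101001110101
Gen 2 (rule 18): 0000110000000
Gen 3 (rule 169): 1110100111111
Gen 4 (rule 60): 1001110100000
Gen 5 (rule 109): 1001011101111
Gen 6 (rule 18): 0110000000000
Gen 7 (rule 169): 0100111111111
Gen 8 (rule 60): 0110100000000
Gen 9 (rule 109): 0111101111111
Gen 10 (rule 18): 1000000000000
Gen 11 (rule 169): 0011111111111

Answer: never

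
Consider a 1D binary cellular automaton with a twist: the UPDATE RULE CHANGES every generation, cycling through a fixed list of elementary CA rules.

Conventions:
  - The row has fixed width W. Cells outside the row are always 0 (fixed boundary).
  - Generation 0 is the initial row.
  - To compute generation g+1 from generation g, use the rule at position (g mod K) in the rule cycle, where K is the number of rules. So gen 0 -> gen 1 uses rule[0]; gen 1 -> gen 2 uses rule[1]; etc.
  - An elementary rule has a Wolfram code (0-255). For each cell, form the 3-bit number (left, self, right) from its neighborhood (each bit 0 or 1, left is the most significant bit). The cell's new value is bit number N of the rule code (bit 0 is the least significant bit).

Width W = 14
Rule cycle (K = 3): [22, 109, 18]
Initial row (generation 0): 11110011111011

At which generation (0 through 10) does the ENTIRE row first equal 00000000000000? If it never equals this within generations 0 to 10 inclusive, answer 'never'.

Gen 0: 11110011111011
Gen 1 (rule 22): 00001100000000
Gen 2 (rule 109): 11101101111111
Gen 3 (rule 18): 00000000000000
Gen 4 (rule 22): 00000000000000
Gen 5 (rule 109): 11111111111111
Gen 6 (rule 18): 00000000000000
Gen 7 (rule 22): 00000000000000
Gen 8 (rule 109): 11111111111111
Gen 9 (rule 18): 00000000000000
Gen 10 (rule 22): 00000000000000

Answer: 3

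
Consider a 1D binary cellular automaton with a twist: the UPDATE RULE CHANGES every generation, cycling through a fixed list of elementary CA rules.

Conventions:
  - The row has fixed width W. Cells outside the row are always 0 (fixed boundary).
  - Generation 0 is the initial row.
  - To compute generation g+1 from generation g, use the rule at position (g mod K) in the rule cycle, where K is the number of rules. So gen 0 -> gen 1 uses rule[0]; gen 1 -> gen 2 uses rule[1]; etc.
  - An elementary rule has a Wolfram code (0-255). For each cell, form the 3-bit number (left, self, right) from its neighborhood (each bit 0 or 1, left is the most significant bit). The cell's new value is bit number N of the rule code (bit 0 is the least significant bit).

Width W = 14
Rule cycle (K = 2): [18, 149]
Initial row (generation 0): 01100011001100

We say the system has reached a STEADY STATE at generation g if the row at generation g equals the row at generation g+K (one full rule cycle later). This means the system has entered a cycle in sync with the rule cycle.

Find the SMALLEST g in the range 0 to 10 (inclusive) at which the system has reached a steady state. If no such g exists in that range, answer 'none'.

Answer: 5

Derivation:
Gen 0: 01100011001100
Gen 1 (rule 18): 10010100110010
Gen 2 (rule 149): 11010110001011
Gen 3 (rule 18): 00000001010000
Gen 4 (rule 149): 11111101011111
Gen 5 (rule 18): 00000000000000
Gen 6 (rule 149): 11111111111111
Gen 7 (rule 18): 00000000000000
Gen 8 (rule 149): 11111111111111
Gen 9 (rule 18): 00000000000000
Gen 10 (rule 149): 11111111111111
Gen 11 (rule 18): 00000000000000
Gen 12 (rule 149): 11111111111111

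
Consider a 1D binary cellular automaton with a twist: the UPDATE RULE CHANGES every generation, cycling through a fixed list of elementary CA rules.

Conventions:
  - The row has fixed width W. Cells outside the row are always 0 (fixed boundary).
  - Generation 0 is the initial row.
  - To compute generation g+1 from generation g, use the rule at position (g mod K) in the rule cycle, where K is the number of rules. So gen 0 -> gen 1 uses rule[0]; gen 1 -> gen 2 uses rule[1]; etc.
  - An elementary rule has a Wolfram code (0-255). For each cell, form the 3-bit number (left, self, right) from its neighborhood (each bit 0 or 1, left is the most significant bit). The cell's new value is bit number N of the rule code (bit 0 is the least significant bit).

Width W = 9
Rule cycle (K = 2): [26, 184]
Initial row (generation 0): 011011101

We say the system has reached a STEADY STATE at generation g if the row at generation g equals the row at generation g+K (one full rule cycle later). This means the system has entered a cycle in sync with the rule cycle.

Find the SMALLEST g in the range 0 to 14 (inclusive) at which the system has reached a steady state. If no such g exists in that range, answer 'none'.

Gen 0: 011011101
Gen 1 (rule 26): 110010000
Gen 2 (rule 184): 101001000
Gen 3 (rule 26): 000110100
Gen 4 (rule 184): 000101010
Gen 5 (rule 26): 001000001
Gen 6 (rule 184): 000100000
Gen 7 (rule 26): 001010000
Gen 8 (rule 184): 000101000
Gen 9 (rule 26): 001000100
Gen 10 (rule 184): 000100010
Gen 11 (rule 26): 001010101
Gen 12 (rule 184): 000101010
Gen 13 (rule 26): 001000001
Gen 14 (rule 184): 000100000
Gen 15 (rule 26): 001010000
Gen 16 (rule 184): 000101000

Answer: none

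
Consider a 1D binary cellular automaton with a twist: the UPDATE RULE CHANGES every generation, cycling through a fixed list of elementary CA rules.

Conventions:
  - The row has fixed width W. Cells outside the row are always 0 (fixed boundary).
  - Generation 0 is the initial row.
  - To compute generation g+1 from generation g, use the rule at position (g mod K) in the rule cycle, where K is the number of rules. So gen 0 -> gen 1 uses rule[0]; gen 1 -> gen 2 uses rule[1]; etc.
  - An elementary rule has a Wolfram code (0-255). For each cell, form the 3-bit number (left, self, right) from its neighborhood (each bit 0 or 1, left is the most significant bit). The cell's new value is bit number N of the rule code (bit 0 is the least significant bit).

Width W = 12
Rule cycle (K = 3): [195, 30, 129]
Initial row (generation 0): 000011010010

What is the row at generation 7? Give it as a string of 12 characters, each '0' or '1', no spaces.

Answer: 111111100100

Derivation:
Gen 0: 000011010010
Gen 1 (rule 195): 111101000100
Gen 2 (rule 30): 100001101110
Gen 3 (rule 129): 001100000100
Gen 4 (rule 195): 110101111001
Gen 5 (rule 30): 100101000111
Gen 6 (rule 129): 000000010010
Gen 7 (rule 195): 111111100100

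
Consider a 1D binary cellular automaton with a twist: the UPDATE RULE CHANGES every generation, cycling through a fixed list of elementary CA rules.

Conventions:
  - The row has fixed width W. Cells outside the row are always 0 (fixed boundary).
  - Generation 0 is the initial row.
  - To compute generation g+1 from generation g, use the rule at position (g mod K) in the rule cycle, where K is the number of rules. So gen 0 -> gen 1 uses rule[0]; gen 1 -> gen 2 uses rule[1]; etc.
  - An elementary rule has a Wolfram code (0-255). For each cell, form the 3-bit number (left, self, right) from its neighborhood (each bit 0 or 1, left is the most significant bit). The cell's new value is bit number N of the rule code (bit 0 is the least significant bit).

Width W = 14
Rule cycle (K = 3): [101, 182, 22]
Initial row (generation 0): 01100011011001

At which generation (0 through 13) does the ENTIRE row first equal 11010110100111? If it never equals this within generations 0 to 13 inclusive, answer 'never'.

Answer: never

Derivation:
Gen 0: 01100011011001
Gen 1 (rule 101): 00101001101001
Gen 2 (rule 182): 01111110011111
Gen 3 (rule 22): 10000001100000
Gen 4 (rule 101): 10111100101111
Gen 5 (rule 182): 11011011110110
Gen 6 (rule 22): 00000000000001
Gen 7 (rule 101): 11111111111101
Gen 8 (rule 182): 01111111111011
Gen 9 (rule 22): 10000000000000
Gen 10 (rule 101): 10111111111111
Gen 11 (rule 182): 11011111111110
Gen 12 (rule 22): 00000000000001
Gen 13 (rule 101): 11111111111101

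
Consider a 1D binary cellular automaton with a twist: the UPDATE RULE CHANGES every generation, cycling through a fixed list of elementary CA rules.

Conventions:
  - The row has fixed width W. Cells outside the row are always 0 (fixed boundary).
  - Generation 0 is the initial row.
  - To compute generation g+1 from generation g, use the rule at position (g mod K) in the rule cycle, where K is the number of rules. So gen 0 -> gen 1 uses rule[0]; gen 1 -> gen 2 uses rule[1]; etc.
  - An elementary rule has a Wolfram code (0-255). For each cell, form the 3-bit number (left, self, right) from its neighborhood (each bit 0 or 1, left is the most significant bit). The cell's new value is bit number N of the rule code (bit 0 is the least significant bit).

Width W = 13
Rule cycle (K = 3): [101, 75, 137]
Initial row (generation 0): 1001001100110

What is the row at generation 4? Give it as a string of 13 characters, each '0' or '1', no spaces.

Gen 0: 1001001100110
Gen 1 (rule 101): 1001000100010
Gen 2 (rule 75): 0010011001100
Gen 3 (rule 137): 1000010001001
Gen 4 (rule 101): 1011010101001

Answer: 1011010101001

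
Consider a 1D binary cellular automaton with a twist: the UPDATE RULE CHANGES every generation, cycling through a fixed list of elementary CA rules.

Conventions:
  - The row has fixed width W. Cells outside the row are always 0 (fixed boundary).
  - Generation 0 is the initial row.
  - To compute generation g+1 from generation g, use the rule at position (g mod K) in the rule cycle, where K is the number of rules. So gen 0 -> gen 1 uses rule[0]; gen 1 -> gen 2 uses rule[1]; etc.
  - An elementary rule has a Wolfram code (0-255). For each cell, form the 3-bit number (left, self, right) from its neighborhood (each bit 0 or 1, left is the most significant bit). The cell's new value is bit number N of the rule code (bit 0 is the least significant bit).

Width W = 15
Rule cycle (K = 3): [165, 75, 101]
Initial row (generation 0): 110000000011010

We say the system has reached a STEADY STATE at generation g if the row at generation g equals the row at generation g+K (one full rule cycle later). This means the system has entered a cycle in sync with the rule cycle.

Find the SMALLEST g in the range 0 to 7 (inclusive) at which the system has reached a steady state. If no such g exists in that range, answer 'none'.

Answer: none

Derivation:
Gen 0: 110000000011010
Gen 1 (rule 165): 000111111000110
Gen 2 (rule 75): 111100001011110
Gen 3 (rule 101): 000101101100010
Gen 4 (rule 165): 110110010001010
Gen 5 (rule 75): 110110100110000
Gen 6 (rule 101): 011011100010111
Gen 7 (rule 165): 000101001011010
Gen 8 (rule 75): 111000010011000
Gen 9 (rule 101): 001011010001011
Gen 10 (rule 165): 101100110101100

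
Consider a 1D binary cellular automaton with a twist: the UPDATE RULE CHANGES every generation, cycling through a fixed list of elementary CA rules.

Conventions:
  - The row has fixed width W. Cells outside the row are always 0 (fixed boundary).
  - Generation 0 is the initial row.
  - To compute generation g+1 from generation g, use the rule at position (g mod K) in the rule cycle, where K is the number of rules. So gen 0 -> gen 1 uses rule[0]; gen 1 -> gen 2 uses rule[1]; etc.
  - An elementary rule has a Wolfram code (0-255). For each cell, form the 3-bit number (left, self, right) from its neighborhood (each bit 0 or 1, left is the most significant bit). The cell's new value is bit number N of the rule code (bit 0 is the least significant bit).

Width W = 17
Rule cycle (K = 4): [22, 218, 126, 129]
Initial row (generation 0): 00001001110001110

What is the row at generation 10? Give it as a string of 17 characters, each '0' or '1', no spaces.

Gen 0: 00001001110001110
Gen 1 (rule 22): 00011110001010001
Gen 2 (rule 218): 00111111010001010
Gen 3 (rule 126): 01100001111011111
Gen 4 (rule 129): 00001100110001110
Gen 5 (rule 22): 00010011001010001
Gen 6 (rule 218): 00101111110001010
Gen 7 (rule 126): 01111000011011111
Gen 8 (rule 129): 00110011000001110
Gen 9 (rule 22): 01001100100010001
Gen 10 (rule 218): 10111111010101010

Answer: 10111111010101010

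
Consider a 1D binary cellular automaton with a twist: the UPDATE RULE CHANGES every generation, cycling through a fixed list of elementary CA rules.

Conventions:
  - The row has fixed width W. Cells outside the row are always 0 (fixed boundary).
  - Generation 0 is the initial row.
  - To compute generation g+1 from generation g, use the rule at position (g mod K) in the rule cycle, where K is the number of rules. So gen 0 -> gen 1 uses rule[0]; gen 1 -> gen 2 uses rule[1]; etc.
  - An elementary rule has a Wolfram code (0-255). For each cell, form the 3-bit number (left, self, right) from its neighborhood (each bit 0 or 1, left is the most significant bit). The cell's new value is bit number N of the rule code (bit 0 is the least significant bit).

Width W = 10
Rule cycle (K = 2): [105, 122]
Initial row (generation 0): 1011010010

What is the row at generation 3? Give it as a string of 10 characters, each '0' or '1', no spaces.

Answer: 1100110111

Derivation:
Gen 0: 1011010010
Gen 1 (rule 105): 0111100000
Gen 2 (rule 122): 1100110000
Gen 3 (rule 105): 1100110111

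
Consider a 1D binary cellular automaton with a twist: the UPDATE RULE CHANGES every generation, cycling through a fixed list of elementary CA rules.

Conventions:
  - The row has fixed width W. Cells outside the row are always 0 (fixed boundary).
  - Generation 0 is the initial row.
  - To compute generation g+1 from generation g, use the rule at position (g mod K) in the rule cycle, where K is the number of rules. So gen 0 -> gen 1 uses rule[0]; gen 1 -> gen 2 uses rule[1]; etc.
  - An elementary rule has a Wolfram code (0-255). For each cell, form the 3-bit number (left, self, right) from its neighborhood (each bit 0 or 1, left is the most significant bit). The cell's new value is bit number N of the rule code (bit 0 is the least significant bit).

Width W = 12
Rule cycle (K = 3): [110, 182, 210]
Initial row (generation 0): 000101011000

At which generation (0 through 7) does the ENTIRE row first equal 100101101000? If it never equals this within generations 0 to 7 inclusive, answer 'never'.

Gen 0: 000101011000
Gen 1 (rule 110): 001111111000
Gen 2 (rule 182): 010111110100
Gen 3 (rule 210): 100011110010
Gen 4 (rule 110): 100110010110
Gen 5 (rule 182): 111001111001
Gen 6 (rule 210): 011110111110
Gen 7 (rule 110): 110011100010

Answer: never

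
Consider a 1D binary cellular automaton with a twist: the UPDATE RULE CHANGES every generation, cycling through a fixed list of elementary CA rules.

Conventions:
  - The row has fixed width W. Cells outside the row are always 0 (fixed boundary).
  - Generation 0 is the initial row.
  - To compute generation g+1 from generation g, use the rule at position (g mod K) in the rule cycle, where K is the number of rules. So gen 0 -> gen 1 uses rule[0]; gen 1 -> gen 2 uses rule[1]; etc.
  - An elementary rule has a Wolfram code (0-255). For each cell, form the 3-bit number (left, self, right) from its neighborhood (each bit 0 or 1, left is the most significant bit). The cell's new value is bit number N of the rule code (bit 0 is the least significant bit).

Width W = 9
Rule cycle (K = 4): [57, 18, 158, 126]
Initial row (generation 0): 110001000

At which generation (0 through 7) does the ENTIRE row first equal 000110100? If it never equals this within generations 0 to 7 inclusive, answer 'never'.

Gen 0: 110001000
Gen 1 (rule 57): 101100111
Gen 2 (rule 18): 000011000
Gen 3 (rule 158): 000110100
Gen 4 (rule 126): 001111110
Gen 5 (rule 57): 101000001
Gen 6 (rule 18): 000100010
Gen 7 (rule 158): 001110111

Answer: 3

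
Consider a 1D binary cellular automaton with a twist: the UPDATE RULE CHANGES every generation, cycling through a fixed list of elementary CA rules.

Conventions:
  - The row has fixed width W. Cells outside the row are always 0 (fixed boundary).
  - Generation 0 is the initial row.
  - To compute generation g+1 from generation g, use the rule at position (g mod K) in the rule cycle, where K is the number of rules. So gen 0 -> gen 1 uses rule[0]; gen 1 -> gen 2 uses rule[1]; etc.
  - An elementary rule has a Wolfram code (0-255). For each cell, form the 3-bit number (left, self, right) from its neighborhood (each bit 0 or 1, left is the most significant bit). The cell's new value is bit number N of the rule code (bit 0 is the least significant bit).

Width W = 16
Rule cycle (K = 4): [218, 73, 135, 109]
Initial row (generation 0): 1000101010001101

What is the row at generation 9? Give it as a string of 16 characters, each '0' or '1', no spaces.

Gen 0: 1000101010001101
Gen 1 (rule 218): 0101000001011100
Gen 2 (rule 73): 0000011100010101
Gen 3 (rule 135): 1111101001110101
Gen 4 (rule 109): 1000111001011111
Gen 5 (rule 218): 0101111110011111
Gen 6 (rule 73): 0001000010010001
Gen 7 (rule 135): 1111011110110111
Gen 8 (rule 109): 1001110011111101
Gen 9 (rule 218): 0111111111111100

Answer: 0111111111111100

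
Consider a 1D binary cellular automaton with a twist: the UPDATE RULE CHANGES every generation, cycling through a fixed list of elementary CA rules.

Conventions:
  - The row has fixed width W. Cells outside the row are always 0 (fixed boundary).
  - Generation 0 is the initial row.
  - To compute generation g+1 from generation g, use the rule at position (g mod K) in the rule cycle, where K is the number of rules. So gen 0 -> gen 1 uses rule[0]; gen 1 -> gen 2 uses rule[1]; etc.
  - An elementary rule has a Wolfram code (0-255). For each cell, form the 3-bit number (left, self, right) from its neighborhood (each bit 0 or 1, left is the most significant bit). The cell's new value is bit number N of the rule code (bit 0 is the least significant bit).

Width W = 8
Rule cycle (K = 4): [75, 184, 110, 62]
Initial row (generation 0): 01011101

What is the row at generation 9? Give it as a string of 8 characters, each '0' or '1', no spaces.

Answer: 11011111

Derivation:
Gen 0: 01011101
Gen 1 (rule 75): 10010100
Gen 2 (rule 184): 01001010
Gen 3 (rule 110): 11011110
Gen 4 (rule 62): 10110001
Gen 5 (rule 75): 00110110
Gen 6 (rule 184): 00101101
Gen 7 (rule 110): 01111111
Gen 8 (rule 62): 11000000
Gen 9 (rule 75): 11011111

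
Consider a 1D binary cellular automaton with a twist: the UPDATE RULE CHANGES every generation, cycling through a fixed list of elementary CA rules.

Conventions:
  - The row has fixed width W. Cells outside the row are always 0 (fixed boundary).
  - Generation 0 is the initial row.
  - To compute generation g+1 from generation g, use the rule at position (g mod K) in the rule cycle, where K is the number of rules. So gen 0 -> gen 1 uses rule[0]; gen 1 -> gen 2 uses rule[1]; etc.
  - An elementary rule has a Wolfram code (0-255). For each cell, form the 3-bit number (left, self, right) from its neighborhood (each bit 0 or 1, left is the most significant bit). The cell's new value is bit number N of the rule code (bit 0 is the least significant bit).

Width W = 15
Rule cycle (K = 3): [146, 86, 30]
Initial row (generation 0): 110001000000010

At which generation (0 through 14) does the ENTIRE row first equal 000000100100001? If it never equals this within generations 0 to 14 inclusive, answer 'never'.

Answer: 7

Derivation:
Gen 0: 110001000000010
Gen 1 (rule 146): 001010100000101
Gen 2 (rule 86): 011010110001101
Gen 3 (rule 30): 110010101011001
Gen 4 (rule 146): 001100000000110
Gen 5 (rule 86): 010110000001011
Gen 6 (rule 30): 110101000011010
Gen 7 (rule 146): 000000100100001
Gen 8 (rule 86): 000001111110011
Gen 9 (rule 30): 000011000001110
Gen 10 (rule 146): 000100100010101
Gen 11 (rule 86): 001111110110101
Gen 12 (rule 30): 011000000100101
Gen 13 (rule 146): 100100001011000
Gen 14 (rule 86): 111110011001100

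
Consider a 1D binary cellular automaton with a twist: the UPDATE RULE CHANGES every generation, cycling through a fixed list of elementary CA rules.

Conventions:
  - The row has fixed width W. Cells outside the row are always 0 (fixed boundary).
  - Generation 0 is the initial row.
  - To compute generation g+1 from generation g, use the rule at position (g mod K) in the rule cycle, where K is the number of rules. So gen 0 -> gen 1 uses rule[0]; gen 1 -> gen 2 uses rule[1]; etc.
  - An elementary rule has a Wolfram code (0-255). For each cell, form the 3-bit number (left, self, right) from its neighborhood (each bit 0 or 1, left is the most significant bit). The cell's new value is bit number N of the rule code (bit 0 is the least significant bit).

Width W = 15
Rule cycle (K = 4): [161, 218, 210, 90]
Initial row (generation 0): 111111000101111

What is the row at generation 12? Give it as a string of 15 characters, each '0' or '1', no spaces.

Gen 0: 111111000101111
Gen 1 (rule 161): 011110010010110
Gen 2 (rule 218): 111111101100111
Gen 3 (rule 210): 011111100111011
Gen 4 (rule 90): 110000111101011
Gen 5 (rule 161): 000110011010100
Gen 6 (rule 218): 001111111000010
Gen 7 (rule 210): 010111111100101
Gen 8 (rule 90): 100100000111000
Gen 9 (rule 161): 000001110010011
Gen 10 (rule 218): 000011111101111
Gen 11 (rule 210): 000101111100111
Gen 12 (rule 90): 001001000111101

Answer: 001001000111101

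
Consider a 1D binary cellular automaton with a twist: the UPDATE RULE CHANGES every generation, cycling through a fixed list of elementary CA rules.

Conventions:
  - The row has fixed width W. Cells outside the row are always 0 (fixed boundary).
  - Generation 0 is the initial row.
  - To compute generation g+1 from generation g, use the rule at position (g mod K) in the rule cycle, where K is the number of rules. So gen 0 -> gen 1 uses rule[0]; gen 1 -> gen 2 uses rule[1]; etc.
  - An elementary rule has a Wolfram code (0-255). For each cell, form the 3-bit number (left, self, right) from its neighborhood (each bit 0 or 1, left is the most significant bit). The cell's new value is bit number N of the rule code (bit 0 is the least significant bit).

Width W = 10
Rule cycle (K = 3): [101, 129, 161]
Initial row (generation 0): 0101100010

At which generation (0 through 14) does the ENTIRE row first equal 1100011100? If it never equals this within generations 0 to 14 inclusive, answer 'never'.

Answer: 11

Derivation:
Gen 0: 0101100010
Gen 1 (rule 101): 0110101010
Gen 2 (rule 129): 0000000000
Gen 3 (rule 161): 1111111111
Gen 4 (rule 101): 0000000001
Gen 5 (rule 129): 1111111100
Gen 6 (rule 161): 0111111001
Gen 7 (rule 101): 0000001001
Gen 8 (rule 129): 1111100000
Gen 9 (rule 161): 0111001111
Gen 10 (rule 101): 0001000001
Gen 11 (rule 129): 1100011100
Gen 12 (rule 161): 0001001001
Gen 13 (rule 101): 1101001001
Gen 14 (rule 129): 0000000000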